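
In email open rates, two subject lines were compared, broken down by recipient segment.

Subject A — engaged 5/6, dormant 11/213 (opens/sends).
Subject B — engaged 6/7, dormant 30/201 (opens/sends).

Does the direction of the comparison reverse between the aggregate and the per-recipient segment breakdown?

Engaged: Subject A 5/6 = 83.3%, Subject B 6/7 = 85.7% → Subject B
Dormant: Subject A 11/213 = 5.2%, Subject B 30/201 = 14.9% → Subject B
Overall: Subject A 16/219 = 7.3%, Subject B 36/208 = 17.3% → Subject B
Subject B wins overall and in every recipient group — no reversal.

No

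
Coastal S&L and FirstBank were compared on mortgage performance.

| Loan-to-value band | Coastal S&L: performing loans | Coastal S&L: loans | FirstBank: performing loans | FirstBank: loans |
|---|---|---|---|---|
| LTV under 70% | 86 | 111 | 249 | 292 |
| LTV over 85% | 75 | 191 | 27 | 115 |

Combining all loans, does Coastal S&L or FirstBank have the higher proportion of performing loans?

LTV under 70%: Coastal S&L 86/111 = 77.5%, FirstBank 249/292 = 85.3% → FirstBank
LTV over 85%: Coastal S&L 75/191 = 39.3%, FirstBank 27/115 = 23.5% → Coastal S&L
Overall: Coastal S&L 161/302 = 53.3%, FirstBank 276/407 = 67.8% → FirstBank
(Neither sweeps every loan-to-value group, but FirstBank has the higher pooled rate.)

FirstBank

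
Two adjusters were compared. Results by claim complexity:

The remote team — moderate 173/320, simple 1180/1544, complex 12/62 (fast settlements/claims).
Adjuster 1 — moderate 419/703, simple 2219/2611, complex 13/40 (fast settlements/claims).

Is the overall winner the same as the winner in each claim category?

Yes

Moderate: the remote team 173/320 = 54.1%, Adjuster 1 419/703 = 59.6% → Adjuster 1
Simple: the remote team 1180/1544 = 76.4%, Adjuster 1 2219/2611 = 85.0% → Adjuster 1
Complex: the remote team 12/62 = 19.4%, Adjuster 1 13/40 = 32.5% → Adjuster 1
Overall: the remote team 1365/1926 = 70.9%, Adjuster 1 2651/3354 = 79.0% → Adjuster 1
Adjuster 1 wins overall and in every claim group — no reversal.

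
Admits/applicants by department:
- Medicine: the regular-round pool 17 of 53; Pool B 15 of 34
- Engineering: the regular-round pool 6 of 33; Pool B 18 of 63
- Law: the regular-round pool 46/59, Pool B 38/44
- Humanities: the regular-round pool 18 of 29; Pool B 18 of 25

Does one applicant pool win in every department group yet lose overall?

Medicine: the regular-round pool 17/53 = 32.1%, Pool B 15/34 = 44.1% → Pool B
Engineering: the regular-round pool 6/33 = 18.2%, Pool B 18/63 = 28.6% → Pool B
Law: the regular-round pool 46/59 = 78.0%, Pool B 38/44 = 86.4% → Pool B
Humanities: the regular-round pool 18/29 = 62.1%, Pool B 18/25 = 72.0% → Pool B
Overall: the regular-round pool 87/174 = 50.0%, Pool B 89/166 = 53.6% → Pool B
Pool B wins overall and in every department group — no reversal.

No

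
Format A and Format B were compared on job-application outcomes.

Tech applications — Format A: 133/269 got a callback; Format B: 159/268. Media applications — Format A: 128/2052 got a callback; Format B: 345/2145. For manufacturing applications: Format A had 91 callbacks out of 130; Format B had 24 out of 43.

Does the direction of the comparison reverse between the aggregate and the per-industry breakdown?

No

Tech: Format A 133/269 = 49.4%, Format B 159/268 = 59.3% → Format B
Media: Format A 128/2052 = 6.2%, Format B 345/2145 = 16.1% → Format B
Manufacturing: Format A 91/130 = 70.0%, Format B 24/43 = 55.8% → Format A
Overall: Format A 352/2451 = 14.4%, Format B 528/2456 = 21.5% → Format B
Neither sweeps: Format A wins 1 of 3 groups, Format B wins 2. Format B wins overall but not every group — no Simpson reversal.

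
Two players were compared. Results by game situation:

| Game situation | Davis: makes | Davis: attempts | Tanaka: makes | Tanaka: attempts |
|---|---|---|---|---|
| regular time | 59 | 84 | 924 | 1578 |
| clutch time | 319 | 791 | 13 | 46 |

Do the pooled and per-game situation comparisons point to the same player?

No

Regular time: Davis 59/84 = 70.2%, Tanaka 924/1578 = 58.6% → Davis
Clutch time: Davis 319/791 = 40.3%, Tanaka 13/46 = 28.3% → Davis
Overall: Davis 378/875 = 43.2%, Tanaka 937/1624 = 57.7% → Tanaka
Davis wins each game group but Tanaka wins overall — the comparison reverses. Davis's attempts skew toward clutch time, which has a lower base rate.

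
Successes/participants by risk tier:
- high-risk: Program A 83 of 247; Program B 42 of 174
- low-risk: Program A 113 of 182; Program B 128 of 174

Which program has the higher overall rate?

Program B

High-risk: Program A 83/247 = 33.6%, Program B 42/174 = 24.1% → Program A
Low-risk: Program A 113/182 = 62.1%, Program B 128/174 = 73.6% → Program B
Overall: Program A 196/429 = 45.7%, Program B 170/348 = 48.9% → Program B
(Neither sweeps every risk group, but Program B has the higher pooled rate.)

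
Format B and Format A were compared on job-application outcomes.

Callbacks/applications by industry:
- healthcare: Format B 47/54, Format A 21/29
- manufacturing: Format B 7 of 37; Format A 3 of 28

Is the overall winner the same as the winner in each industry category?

Healthcare: Format B 47/54 = 87.0%, Format A 21/29 = 72.4% → Format B
Manufacturing: Format B 7/37 = 18.9%, Format A 3/28 = 10.7% → Format B
Overall: Format B 54/91 = 59.3%, Format A 24/57 = 42.1% → Format B
Format B wins overall and in every industry group — no reversal.

Yes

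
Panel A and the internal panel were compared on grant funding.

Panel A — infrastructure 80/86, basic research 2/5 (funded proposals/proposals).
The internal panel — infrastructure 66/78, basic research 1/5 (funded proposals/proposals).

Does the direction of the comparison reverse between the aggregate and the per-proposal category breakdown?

Infrastructure: Panel A 80/86 = 93.0%, the internal panel 66/78 = 84.6% → Panel A
Basic research: Panel A 2/5 = 40.0%, the internal panel 1/5 = 20.0% → Panel A
Overall: Panel A 82/91 = 90.1%, the internal panel 67/83 = 80.7% → Panel A
Panel A wins overall and in every proposal group — no reversal.

No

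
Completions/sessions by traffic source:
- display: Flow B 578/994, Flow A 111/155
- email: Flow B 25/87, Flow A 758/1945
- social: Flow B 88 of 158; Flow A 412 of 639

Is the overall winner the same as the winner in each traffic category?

No

Display: Flow B 578/994 = 58.1%, Flow A 111/155 = 71.6% → Flow A
Email: Flow B 25/87 = 28.7%, Flow A 758/1945 = 39.0% → Flow A
Social: Flow B 88/158 = 55.7%, Flow A 412/639 = 64.5% → Flow A
Overall: Flow B 691/1239 = 55.8%, Flow A 1281/2739 = 46.8% → Flow B
Flow A wins each traffic group but Flow B wins overall — the comparison reverses. Flow A's sessions skew toward email, which has a lower base rate.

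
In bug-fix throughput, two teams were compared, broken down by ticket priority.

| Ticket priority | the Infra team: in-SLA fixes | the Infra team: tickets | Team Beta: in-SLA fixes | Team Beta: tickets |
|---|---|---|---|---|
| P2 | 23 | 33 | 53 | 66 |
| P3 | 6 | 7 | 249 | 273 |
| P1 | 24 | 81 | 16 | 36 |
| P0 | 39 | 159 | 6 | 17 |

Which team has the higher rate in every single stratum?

Team Beta

P2: the Infra team 23/33 = 69.7%, Team Beta 53/66 = 80.3% → Team Beta
P3: the Infra team 6/7 = 85.7%, Team Beta 249/273 = 91.2% → Team Beta
P1: the Infra team 24/81 = 29.6%, Team Beta 16/36 = 44.4% → Team Beta
P0: the Infra team 39/159 = 24.5%, Team Beta 6/17 = 35.3% → Team Beta
Team Beta has the higher rate in all 4 groups.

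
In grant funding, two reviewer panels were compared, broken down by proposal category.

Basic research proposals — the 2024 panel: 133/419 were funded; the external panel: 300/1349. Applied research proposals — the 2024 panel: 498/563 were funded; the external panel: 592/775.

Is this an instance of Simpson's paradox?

No

Basic research: the 2024 panel 133/419 = 31.7%, the external panel 300/1349 = 22.2% → the 2024 panel
Applied research: the 2024 panel 498/563 = 88.5%, the external panel 592/775 = 76.4% → the 2024 panel
Overall: the 2024 panel 631/982 = 64.3%, the external panel 892/2124 = 42.0% → the 2024 panel
The 2024 panel wins overall and in every proposal group — no reversal.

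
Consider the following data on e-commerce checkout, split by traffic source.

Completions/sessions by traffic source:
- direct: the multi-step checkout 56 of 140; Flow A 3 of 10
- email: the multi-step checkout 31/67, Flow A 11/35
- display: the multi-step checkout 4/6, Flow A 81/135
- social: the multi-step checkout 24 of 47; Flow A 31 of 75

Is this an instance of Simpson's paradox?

Direct: the multi-step checkout 56/140 = 40.0%, Flow A 3/10 = 30.0% → the multi-step checkout
Email: the multi-step checkout 31/67 = 46.3%, Flow A 11/35 = 31.4% → the multi-step checkout
Display: the multi-step checkout 4/6 = 66.7%, Flow A 81/135 = 60.0% → the multi-step checkout
Social: the multi-step checkout 24/47 = 51.1%, Flow A 31/75 = 41.3% → the multi-step checkout
Overall: the multi-step checkout 115/260 = 44.2%, Flow A 126/255 = 49.4% → Flow A
The multi-step checkout wins each traffic group but Flow A wins overall — the comparison reverses. The multi-step checkout's sessions skew toward direct, which has a lower base rate.

Yes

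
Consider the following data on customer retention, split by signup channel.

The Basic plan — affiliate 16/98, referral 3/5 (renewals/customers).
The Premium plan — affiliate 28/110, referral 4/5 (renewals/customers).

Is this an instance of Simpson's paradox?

Affiliate: the Basic plan 16/98 = 16.3%, the Premium plan 28/110 = 25.5% → the Premium plan
Referral: the Basic plan 3/5 = 60.0%, the Premium plan 4/5 = 80.0% → the Premium plan
Overall: the Basic plan 19/103 = 18.4%, the Premium plan 32/115 = 27.8% → the Premium plan
The Premium plan wins overall and in every signup group — no reversal.

No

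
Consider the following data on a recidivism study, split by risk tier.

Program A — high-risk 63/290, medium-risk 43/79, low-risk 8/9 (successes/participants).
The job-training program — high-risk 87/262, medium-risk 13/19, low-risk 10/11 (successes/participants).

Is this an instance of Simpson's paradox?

No

High-risk: Program A 63/290 = 21.7%, the job-training program 87/262 = 33.2% → the job-training program
Medium-risk: Program A 43/79 = 54.4%, the job-training program 13/19 = 68.4% → the job-training program
Low-risk: Program A 8/9 = 88.9%, the job-training program 10/11 = 90.9% → the job-training program
Overall: Program A 114/378 = 30.2%, the job-training program 110/292 = 37.7% → the job-training program
The job-training program wins overall and in every risk group — no reversal.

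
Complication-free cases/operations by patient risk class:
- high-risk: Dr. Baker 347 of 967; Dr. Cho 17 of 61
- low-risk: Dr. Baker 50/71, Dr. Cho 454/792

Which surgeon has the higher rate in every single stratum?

High-risk: Dr. Baker 347/967 = 35.9%, Dr. Cho 17/61 = 27.9% → Dr. Baker
Low-risk: Dr. Baker 50/71 = 70.4%, Dr. Cho 454/792 = 57.3% → Dr. Baker
Dr. Baker has the higher rate in both groups.

Dr. Baker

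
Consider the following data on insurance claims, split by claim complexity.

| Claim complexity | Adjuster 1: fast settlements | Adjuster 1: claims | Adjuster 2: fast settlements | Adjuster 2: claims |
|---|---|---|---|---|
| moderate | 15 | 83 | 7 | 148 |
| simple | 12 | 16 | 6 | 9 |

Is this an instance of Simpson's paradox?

No

Moderate: Adjuster 1 15/83 = 18.1%, Adjuster 2 7/148 = 4.7% → Adjuster 1
Simple: Adjuster 1 12/16 = 75.0%, Adjuster 2 6/9 = 66.7% → Adjuster 1
Overall: Adjuster 1 27/99 = 27.3%, Adjuster 2 13/157 = 8.3% → Adjuster 1
Adjuster 1 wins overall and in every claim group — no reversal.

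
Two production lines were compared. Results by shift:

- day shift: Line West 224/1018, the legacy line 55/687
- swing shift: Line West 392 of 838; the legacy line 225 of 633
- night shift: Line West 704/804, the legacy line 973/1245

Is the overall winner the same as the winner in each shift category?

Yes

Day shift: Line West 224/1018 = 22.0%, the legacy line 55/687 = 8.0% → Line West
Swing shift: Line West 392/838 = 46.8%, the legacy line 225/633 = 35.5% → Line West
Night shift: Line West 704/804 = 87.6%, the legacy line 973/1245 = 78.2% → Line West
Overall: Line West 1320/2660 = 49.6%, the legacy line 1253/2565 = 48.8% → Line West
Line West wins overall and in every shift group — no reversal.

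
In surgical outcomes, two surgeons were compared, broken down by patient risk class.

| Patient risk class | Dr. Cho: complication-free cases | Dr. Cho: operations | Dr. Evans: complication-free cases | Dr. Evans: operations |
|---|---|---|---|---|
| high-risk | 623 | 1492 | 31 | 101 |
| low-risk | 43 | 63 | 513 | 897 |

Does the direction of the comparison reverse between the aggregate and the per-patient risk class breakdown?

Yes

High-risk: Dr. Cho 623/1492 = 41.8%, Dr. Evans 31/101 = 30.7% → Dr. Cho
Low-risk: Dr. Cho 43/63 = 68.3%, Dr. Evans 513/897 = 57.2% → Dr. Cho
Overall: Dr. Cho 666/1555 = 42.8%, Dr. Evans 544/998 = 54.5% → Dr. Evans
Dr. Cho wins each patient risk group but Dr. Evans wins overall — the comparison reverses. Dr. Cho's operations skew toward high-risk, which has a lower base rate.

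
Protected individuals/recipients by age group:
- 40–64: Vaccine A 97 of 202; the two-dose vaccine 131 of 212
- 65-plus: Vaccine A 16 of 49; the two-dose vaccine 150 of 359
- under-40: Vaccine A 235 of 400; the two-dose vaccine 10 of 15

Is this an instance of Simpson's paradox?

40–64: Vaccine A 97/202 = 48.0%, the two-dose vaccine 131/212 = 61.8% → the two-dose vaccine
65-plus: Vaccine A 16/49 = 32.7%, the two-dose vaccine 150/359 = 41.8% → the two-dose vaccine
Under-40: Vaccine A 235/400 = 58.8%, the two-dose vaccine 10/15 = 66.7% → the two-dose vaccine
Overall: Vaccine A 348/651 = 53.5%, the two-dose vaccine 291/586 = 49.7% → Vaccine A
The two-dose vaccine wins each age group but Vaccine A wins overall — the comparison reverses. The two-dose vaccine's recipients skew toward 65-plus, which has a lower base rate.

Yes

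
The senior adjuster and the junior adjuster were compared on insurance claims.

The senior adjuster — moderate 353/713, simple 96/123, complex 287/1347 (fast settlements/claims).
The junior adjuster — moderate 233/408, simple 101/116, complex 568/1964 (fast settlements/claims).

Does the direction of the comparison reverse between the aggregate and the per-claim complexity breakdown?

No

Moderate: the senior adjuster 353/713 = 49.5%, the junior adjuster 233/408 = 57.1% → the junior adjuster
Simple: the senior adjuster 96/123 = 78.0%, the junior adjuster 101/116 = 87.1% → the junior adjuster
Complex: the senior adjuster 287/1347 = 21.3%, the junior adjuster 568/1964 = 28.9% → the junior adjuster
Overall: the senior adjuster 736/2183 = 33.7%, the junior adjuster 902/2488 = 36.3% → the junior adjuster
The junior adjuster wins overall and in every claim group — no reversal.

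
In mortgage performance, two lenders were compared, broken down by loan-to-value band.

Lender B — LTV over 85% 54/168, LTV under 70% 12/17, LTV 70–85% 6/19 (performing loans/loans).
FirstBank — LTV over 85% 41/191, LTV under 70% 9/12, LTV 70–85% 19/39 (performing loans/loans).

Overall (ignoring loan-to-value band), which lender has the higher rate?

LTV over 85%: Lender B 54/168 = 32.1%, FirstBank 41/191 = 21.5% → Lender B
LTV under 70%: Lender B 12/17 = 70.6%, FirstBank 9/12 = 75.0% → FirstBank
LTV 70–85%: Lender B 6/19 = 31.6%, FirstBank 19/39 = 48.7% → FirstBank
Overall: Lender B 72/204 = 35.3%, FirstBank 69/242 = 28.5% → Lender B
(Neither sweeps every loan-to-value group, but Lender B has the higher pooled rate.)

Lender B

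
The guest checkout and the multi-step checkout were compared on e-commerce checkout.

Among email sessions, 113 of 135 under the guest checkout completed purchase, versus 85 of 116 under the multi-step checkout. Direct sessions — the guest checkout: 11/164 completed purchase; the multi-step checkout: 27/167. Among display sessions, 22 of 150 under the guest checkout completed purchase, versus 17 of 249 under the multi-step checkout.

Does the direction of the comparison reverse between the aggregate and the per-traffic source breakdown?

No

Email: the guest checkout 113/135 = 83.7%, the multi-step checkout 85/116 = 73.3% → the guest checkout
Direct: the guest checkout 11/164 = 6.7%, the multi-step checkout 27/167 = 16.2% → the multi-step checkout
Display: the guest checkout 22/150 = 14.7%, the multi-step checkout 17/249 = 6.8% → the guest checkout
Overall: the guest checkout 146/449 = 32.5%, the multi-step checkout 129/532 = 24.2% → the guest checkout
Neither sweeps: the guest checkout wins 2 of 3 groups, the multi-step checkout wins 1. The guest checkout wins overall but not every group — no Simpson reversal.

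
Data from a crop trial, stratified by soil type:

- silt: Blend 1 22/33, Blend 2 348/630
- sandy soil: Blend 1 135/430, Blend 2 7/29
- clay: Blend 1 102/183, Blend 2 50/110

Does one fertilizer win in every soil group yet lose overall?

Silt: Blend 1 22/33 = 66.7%, Blend 2 348/630 = 55.2% → Blend 1
Sandy soil: Blend 1 135/430 = 31.4%, Blend 2 7/29 = 24.1% → Blend 1
Clay: Blend 1 102/183 = 55.7%, Blend 2 50/110 = 45.5% → Blend 1
Overall: Blend 1 259/646 = 40.1%, Blend 2 405/769 = 52.7% → Blend 2
Blend 1 wins each soil group but Blend 2 wins overall — the comparison reverses. Blend 1's plots skew toward sandy soil, which has a lower base rate.

Yes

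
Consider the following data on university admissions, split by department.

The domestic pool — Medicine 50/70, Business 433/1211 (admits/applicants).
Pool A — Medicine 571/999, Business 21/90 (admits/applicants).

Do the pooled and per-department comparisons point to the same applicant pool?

No

Medicine: the domestic pool 50/70 = 71.4%, Pool A 571/999 = 57.2% → the domestic pool
Business: the domestic pool 433/1211 = 35.8%, Pool A 21/90 = 23.3% → the domestic pool
Overall: the domestic pool 483/1281 = 37.7%, Pool A 592/1089 = 54.4% → Pool A
The domestic pool wins each department group but Pool A wins overall — the comparison reverses. The domestic pool's applicants skew toward Business, which has a lower base rate.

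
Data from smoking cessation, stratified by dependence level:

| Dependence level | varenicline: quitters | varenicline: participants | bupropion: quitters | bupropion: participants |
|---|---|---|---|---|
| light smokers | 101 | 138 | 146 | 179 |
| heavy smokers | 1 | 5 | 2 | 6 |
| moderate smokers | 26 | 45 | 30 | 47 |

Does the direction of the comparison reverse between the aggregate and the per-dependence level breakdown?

No

Light smokers: varenicline 101/138 = 73.2%, bupropion 146/179 = 81.6% → bupropion
Heavy smokers: varenicline 1/5 = 20.0%, bupropion 2/6 = 33.3% → bupropion
Moderate smokers: varenicline 26/45 = 57.8%, bupropion 30/47 = 63.8% → bupropion
Overall: varenicline 128/188 = 68.1%, bupropion 178/232 = 76.7% → bupropion
Bupropion wins overall and in every dependence group — no reversal.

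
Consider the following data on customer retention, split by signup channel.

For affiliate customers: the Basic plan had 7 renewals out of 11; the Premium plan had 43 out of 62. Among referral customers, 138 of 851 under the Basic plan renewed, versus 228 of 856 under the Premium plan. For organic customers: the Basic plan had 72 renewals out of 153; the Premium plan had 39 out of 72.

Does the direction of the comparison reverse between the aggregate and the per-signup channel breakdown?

Affiliate: the Basic plan 7/11 = 63.6%, the Premium plan 43/62 = 69.4% → the Premium plan
Referral: the Basic plan 138/851 = 16.2%, the Premium plan 228/856 = 26.6% → the Premium plan
Organic: the Basic plan 72/153 = 47.1%, the Premium plan 39/72 = 54.2% → the Premium plan
Overall: the Basic plan 217/1015 = 21.4%, the Premium plan 310/990 = 31.3% → the Premium plan
The Premium plan wins overall and in every signup group — no reversal.

No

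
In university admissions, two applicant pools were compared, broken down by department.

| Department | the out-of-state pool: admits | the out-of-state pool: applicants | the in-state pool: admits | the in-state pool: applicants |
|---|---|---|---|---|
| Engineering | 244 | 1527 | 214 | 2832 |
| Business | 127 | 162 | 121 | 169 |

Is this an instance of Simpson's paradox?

Engineering: the out-of-state pool 244/1527 = 16.0%, the in-state pool 214/2832 = 7.6% → the out-of-state pool
Business: the out-of-state pool 127/162 = 78.4%, the in-state pool 121/169 = 71.6% → the out-of-state pool
Overall: the out-of-state pool 371/1689 = 22.0%, the in-state pool 335/3001 = 11.2% → the out-of-state pool
The out-of-state pool wins overall and in every department group — no reversal.

No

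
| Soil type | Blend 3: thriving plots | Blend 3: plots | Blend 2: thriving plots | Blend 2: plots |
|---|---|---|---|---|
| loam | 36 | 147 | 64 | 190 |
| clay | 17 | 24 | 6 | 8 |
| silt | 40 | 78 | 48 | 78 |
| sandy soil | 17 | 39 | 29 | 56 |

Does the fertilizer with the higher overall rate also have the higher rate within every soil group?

Yes

Loam: Blend 3 36/147 = 24.5%, Blend 2 64/190 = 33.7% → Blend 2
Clay: Blend 3 17/24 = 70.8%, Blend 2 6/8 = 75.0% → Blend 2
Silt: Blend 3 40/78 = 51.3%, Blend 2 48/78 = 61.5% → Blend 2
Sandy soil: Blend 3 17/39 = 43.6%, Blend 2 29/56 = 51.8% → Blend 2
Overall: Blend 3 110/288 = 38.2%, Blend 2 147/332 = 44.3% → Blend 2
Blend 2 wins overall and in every soil group — no reversal.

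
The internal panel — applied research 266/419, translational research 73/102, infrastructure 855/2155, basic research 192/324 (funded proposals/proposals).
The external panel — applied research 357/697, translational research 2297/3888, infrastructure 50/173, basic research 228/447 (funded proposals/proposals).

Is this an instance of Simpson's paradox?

Yes

Applied research: the internal panel 266/419 = 63.5%, the external panel 357/697 = 51.2% → the internal panel
Translational research: the internal panel 73/102 = 71.6%, the external panel 2297/3888 = 59.1% → the internal panel
Infrastructure: the internal panel 855/2155 = 39.7%, the external panel 50/173 = 28.9% → the internal panel
Basic research: the internal panel 192/324 = 59.3%, the external panel 228/447 = 51.0% → the internal panel
Overall: the internal panel 1386/3000 = 46.2%, the external panel 2932/5205 = 56.3% → the external panel
The internal panel wins each proposal group but the external panel wins overall — the comparison reverses. The internal panel's proposals skew toward infrastructure, which has a lower base rate.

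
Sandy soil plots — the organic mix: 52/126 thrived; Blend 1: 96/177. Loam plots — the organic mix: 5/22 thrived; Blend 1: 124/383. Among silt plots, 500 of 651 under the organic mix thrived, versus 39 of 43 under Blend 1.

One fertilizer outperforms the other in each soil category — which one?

Sandy soil: the organic mix 52/126 = 41.3%, Blend 1 96/177 = 54.2% → Blend 1
Loam: the organic mix 5/22 = 22.7%, Blend 1 124/383 = 32.4% → Blend 1
Silt: the organic mix 500/651 = 76.8%, Blend 1 39/43 = 90.7% → Blend 1
Blend 1 has the higher rate in all 3 groups.

Blend 1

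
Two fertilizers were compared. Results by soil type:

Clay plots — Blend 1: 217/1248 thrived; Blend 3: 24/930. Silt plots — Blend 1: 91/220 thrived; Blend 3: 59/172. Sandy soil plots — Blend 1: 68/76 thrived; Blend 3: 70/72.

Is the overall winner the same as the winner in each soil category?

No

Clay: Blend 1 217/1248 = 17.4%, Blend 3 24/930 = 2.6% → Blend 1
Silt: Blend 1 91/220 = 41.4%, Blend 3 59/172 = 34.3% → Blend 1
Sandy soil: Blend 1 68/76 = 89.5%, Blend 3 70/72 = 97.2% → Blend 3
Overall: Blend 1 376/1544 = 24.4%, Blend 3 153/1174 = 13.0% → Blend 1
Neither sweeps: Blend 1 wins 2 of 3 groups, Blend 3 wins 1. Blend 1 wins overall but not every group — no Simpson reversal.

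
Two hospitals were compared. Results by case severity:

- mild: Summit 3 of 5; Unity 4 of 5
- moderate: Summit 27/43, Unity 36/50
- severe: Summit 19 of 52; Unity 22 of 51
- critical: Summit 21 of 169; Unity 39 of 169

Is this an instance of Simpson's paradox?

Mild: Summit 3/5 = 60.0%, Unity 4/5 = 80.0% → Unity
Moderate: Summit 27/43 = 62.8%, Unity 36/50 = 72.0% → Unity
Severe: Summit 19/52 = 36.5%, Unity 22/51 = 43.1% → Unity
Critical: Summit 21/169 = 12.4%, Unity 39/169 = 23.1% → Unity
Overall: Summit 70/269 = 26.0%, Unity 101/275 = 36.7% → Unity
Unity wins overall and in every case group — no reversal.

No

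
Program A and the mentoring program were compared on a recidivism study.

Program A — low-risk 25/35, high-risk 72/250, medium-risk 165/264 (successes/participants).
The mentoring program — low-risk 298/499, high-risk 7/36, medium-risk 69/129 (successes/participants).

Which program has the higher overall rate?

the mentoring program

Low-risk: Program A 25/35 = 71.4%, the mentoring program 298/499 = 59.7% → Program A
High-risk: Program A 72/250 = 28.8%, the mentoring program 7/36 = 19.4% → Program A
Medium-risk: Program A 165/264 = 62.5%, the mentoring program 69/129 = 53.5% → Program A
Overall: Program A 262/549 = 47.7%, the mentoring program 374/664 = 56.3% → the mentoring program
(Program A wins every risk group but the mentoring program wins overall — Program A's participants skew toward the low-rate high-risk group.)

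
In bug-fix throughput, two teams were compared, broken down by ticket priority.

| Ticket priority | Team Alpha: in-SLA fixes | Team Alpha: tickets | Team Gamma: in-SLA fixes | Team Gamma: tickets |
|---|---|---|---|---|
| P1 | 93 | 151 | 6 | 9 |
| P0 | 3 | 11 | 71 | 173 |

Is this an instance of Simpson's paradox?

Yes

P1: Team Alpha 93/151 = 61.6%, Team Gamma 6/9 = 66.7% → Team Gamma
P0: Team Alpha 3/11 = 27.3%, Team Gamma 71/173 = 41.0% → Team Gamma
Overall: Team Alpha 96/162 = 59.3%, Team Gamma 77/182 = 42.3% → Team Alpha
Team Gamma wins each ticket group but Team Alpha wins overall — the comparison reverses. Team Gamma's tickets skew toward P0, which has a lower base rate.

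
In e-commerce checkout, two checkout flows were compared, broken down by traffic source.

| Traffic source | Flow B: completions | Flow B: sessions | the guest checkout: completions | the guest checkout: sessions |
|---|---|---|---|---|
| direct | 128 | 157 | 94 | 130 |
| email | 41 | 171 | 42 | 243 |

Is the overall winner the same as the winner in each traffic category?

Direct: Flow B 128/157 = 81.5%, the guest checkout 94/130 = 72.3% → Flow B
Email: Flow B 41/171 = 24.0%, the guest checkout 42/243 = 17.3% → Flow B
Overall: Flow B 169/328 = 51.5%, the guest checkout 136/373 = 36.5% → Flow B
Flow B wins overall and in every traffic group — no reversal.

Yes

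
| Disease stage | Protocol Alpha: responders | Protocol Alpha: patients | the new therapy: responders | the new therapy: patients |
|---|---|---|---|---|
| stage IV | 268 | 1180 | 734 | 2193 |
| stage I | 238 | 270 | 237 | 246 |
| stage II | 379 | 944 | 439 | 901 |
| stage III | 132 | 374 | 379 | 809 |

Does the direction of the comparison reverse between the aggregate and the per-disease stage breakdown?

Stage IV: Protocol Alpha 268/1180 = 22.7%, the new therapy 734/2193 = 33.5% → the new therapy
Stage I: Protocol Alpha 238/270 = 88.1%, the new therapy 237/246 = 96.3% → the new therapy
Stage II: Protocol Alpha 379/944 = 40.1%, the new therapy 439/901 = 48.7% → the new therapy
Stage III: Protocol Alpha 132/374 = 35.3%, the new therapy 379/809 = 46.8% → the new therapy
Overall: Protocol Alpha 1017/2768 = 36.7%, the new therapy 1789/4149 = 43.1% → the new therapy
The new therapy wins overall and in every disease group — no reversal.

No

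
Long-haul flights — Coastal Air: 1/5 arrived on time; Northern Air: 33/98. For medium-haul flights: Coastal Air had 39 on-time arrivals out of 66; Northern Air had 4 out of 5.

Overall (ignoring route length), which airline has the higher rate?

Coastal Air

Long-haul: Coastal Air 1/5 = 20.0%, Northern Air 33/98 = 33.7% → Northern Air
Medium-haul: Coastal Air 39/66 = 59.1%, Northern Air 4/5 = 80.0% → Northern Air
Overall: Coastal Air 40/71 = 56.3%, Northern Air 37/103 = 35.9% → Coastal Air
(Northern Air wins every route group but Coastal Air wins overall — Northern Air's flights skew toward the low-rate long-haul group.)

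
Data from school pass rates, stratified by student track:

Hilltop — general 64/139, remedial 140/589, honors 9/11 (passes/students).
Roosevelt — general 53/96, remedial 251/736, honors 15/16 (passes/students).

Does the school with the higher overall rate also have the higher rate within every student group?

Yes

General: Hilltop 64/139 = 46.0%, Roosevelt 53/96 = 55.2% → Roosevelt
Remedial: Hilltop 140/589 = 23.8%, Roosevelt 251/736 = 34.1% → Roosevelt
Honors: Hilltop 9/11 = 81.8%, Roosevelt 15/16 = 93.8% → Roosevelt
Overall: Hilltop 213/739 = 28.8%, Roosevelt 319/848 = 37.6% → Roosevelt
Roosevelt wins overall and in every student group — no reversal.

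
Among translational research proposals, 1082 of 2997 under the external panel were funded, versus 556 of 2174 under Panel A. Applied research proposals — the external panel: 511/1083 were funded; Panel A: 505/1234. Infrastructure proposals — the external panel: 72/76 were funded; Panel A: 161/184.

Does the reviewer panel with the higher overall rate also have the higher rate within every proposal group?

Yes

Translational research: the external panel 1082/2997 = 36.1%, Panel A 556/2174 = 25.6% → the external panel
Applied research: the external panel 511/1083 = 47.2%, Panel A 505/1234 = 40.9% → the external panel
Infrastructure: the external panel 72/76 = 94.7%, Panel A 161/184 = 87.5% → the external panel
Overall: the external panel 1665/4156 = 40.1%, Panel A 1222/3592 = 34.0% → the external panel
The external panel wins overall and in every proposal group — no reversal.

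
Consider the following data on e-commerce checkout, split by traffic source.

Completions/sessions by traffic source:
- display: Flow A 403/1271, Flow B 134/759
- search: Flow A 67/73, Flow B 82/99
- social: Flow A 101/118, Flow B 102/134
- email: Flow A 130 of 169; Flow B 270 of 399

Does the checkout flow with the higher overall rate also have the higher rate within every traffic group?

Display: Flow A 403/1271 = 31.7%, Flow B 134/759 = 17.7% → Flow A
Search: Flow A 67/73 = 91.8%, Flow B 82/99 = 82.8% → Flow A
Social: Flow A 101/118 = 85.6%, Flow B 102/134 = 76.1% → Flow A
Email: Flow A 130/169 = 76.9%, Flow B 270/399 = 67.7% → Flow A
Overall: Flow A 701/1631 = 43.0%, Flow B 588/1391 = 42.3% → Flow A
Flow A wins overall and in every traffic group — no reversal.

Yes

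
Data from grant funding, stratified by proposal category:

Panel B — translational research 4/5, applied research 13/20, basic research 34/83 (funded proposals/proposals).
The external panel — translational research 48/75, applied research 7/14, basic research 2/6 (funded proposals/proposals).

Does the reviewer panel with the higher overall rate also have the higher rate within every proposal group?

No

Translational research: Panel B 4/5 = 80.0%, the external panel 48/75 = 64.0% → Panel B
Applied research: Panel B 13/20 = 65.0%, the external panel 7/14 = 50.0% → Panel B
Basic research: Panel B 34/83 = 41.0%, the external panel 2/6 = 33.3% → Panel B
Overall: Panel B 51/108 = 47.2%, the external panel 57/95 = 60.0% → the external panel
Panel B wins each proposal group but the external panel wins overall — the comparison reverses. Panel B's proposals skew toward basic research, which has a lower base rate.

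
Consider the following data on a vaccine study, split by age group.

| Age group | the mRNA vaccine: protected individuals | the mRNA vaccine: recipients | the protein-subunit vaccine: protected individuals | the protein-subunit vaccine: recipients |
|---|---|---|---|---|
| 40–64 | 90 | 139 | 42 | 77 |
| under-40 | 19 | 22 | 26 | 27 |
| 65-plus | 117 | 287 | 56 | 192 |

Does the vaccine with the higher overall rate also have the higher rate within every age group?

No

40–64: the mRNA vaccine 90/139 = 64.7%, the protein-subunit vaccine 42/77 = 54.5% → the mRNA vaccine
Under-40: the mRNA vaccine 19/22 = 86.4%, the protein-subunit vaccine 26/27 = 96.3% → the protein-subunit vaccine
65-plus: the mRNA vaccine 117/287 = 40.8%, the protein-subunit vaccine 56/192 = 29.2% → the mRNA vaccine
Overall: the mRNA vaccine 226/448 = 50.4%, the protein-subunit vaccine 124/296 = 41.9% → the mRNA vaccine
Neither sweeps: the mRNA vaccine wins 2 of 3 groups, the protein-subunit vaccine wins 1. The mRNA vaccine wins overall but not every group — no Simpson reversal.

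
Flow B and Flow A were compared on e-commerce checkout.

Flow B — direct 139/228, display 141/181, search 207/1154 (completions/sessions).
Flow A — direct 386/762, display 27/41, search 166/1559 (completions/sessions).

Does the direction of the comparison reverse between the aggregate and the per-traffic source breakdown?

No

Direct: Flow B 139/228 = 61.0%, Flow A 386/762 = 50.7% → Flow B
Display: Flow B 141/181 = 77.9%, Flow A 27/41 = 65.9% → Flow B
Search: Flow B 207/1154 = 17.9%, Flow A 166/1559 = 10.6% → Flow B
Overall: Flow B 487/1563 = 31.2%, Flow A 579/2362 = 24.5% → Flow B
Flow B wins overall and in every traffic group — no reversal.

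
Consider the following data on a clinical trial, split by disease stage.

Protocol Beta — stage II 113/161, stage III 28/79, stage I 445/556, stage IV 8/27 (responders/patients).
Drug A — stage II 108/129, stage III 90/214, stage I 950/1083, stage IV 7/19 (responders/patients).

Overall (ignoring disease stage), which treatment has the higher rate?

Stage II: Protocol Beta 113/161 = 70.2%, Drug A 108/129 = 83.7% → Drug A
Stage III: Protocol Beta 28/79 = 35.4%, Drug A 90/214 = 42.1% → Drug A
Stage I: Protocol Beta 445/556 = 80.0%, Drug A 950/1083 = 87.7% → Drug A
Stage IV: Protocol Beta 8/27 = 29.6%, Drug A 7/19 = 36.8% → Drug A
Overall: Protocol Beta 594/823 = 72.2%, Drug A 1155/1445 = 79.9% → Drug A

Drug A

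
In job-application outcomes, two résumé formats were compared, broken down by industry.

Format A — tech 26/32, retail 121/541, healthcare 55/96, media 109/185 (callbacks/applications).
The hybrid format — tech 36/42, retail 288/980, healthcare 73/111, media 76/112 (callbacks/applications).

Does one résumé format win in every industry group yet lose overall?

Tech: Format A 26/32 = 81.2%, the hybrid format 36/42 = 85.7% → the hybrid format
Retail: Format A 121/541 = 22.4%, the hybrid format 288/980 = 29.4% → the hybrid format
Healthcare: Format A 55/96 = 57.3%, the hybrid format 73/111 = 65.8% → the hybrid format
Media: Format A 109/185 = 58.9%, the hybrid format 76/112 = 67.9% → the hybrid format
Overall: Format A 311/854 = 36.4%, the hybrid format 473/1245 = 38.0% → the hybrid format
The hybrid format wins overall and in every industry group — no reversal.

No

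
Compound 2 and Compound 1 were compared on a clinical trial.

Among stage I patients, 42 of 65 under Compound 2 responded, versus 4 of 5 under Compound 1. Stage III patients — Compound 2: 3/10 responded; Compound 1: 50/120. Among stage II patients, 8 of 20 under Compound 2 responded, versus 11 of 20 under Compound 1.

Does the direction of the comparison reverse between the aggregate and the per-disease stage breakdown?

Yes

Stage I: Compound 2 42/65 = 64.6%, Compound 1 4/5 = 80.0% → Compound 1
Stage III: Compound 2 3/10 = 30.0%, Compound 1 50/120 = 41.7% → Compound 1
Stage II: Compound 2 8/20 = 40.0%, Compound 1 11/20 = 55.0% → Compound 1
Overall: Compound 2 53/95 = 55.8%, Compound 1 65/145 = 44.8% → Compound 2
Compound 1 wins each disease group but Compound 2 wins overall — the comparison reverses. Compound 1's patients skew toward stage III, which has a lower base rate.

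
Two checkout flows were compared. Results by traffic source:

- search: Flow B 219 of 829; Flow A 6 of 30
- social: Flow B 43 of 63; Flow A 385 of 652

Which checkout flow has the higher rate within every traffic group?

Search: Flow B 219/829 = 26.4%, Flow A 6/30 = 20.0% → Flow B
Social: Flow B 43/63 = 68.3%, Flow A 385/652 = 59.0% → Flow B
Flow B has the higher rate in both groups.

Flow B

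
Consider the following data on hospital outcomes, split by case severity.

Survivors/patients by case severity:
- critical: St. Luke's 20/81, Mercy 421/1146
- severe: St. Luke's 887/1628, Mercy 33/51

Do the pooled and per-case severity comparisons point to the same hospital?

No

Critical: St. Luke's 20/81 = 24.7%, Mercy 421/1146 = 36.7% → Mercy
Severe: St. Luke's 887/1628 = 54.5%, Mercy 33/51 = 64.7% → Mercy
Overall: St. Luke's 907/1709 = 53.1%, Mercy 454/1197 = 37.9% → St. Luke's
Mercy wins each case group but St. Luke's wins overall — the comparison reverses. Mercy's patients skew toward critical, which has a lower base rate.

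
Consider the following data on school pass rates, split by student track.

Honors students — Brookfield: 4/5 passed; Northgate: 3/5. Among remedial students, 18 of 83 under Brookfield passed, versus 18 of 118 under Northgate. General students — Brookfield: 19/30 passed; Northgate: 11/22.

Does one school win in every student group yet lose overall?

Honors: Brookfield 4/5 = 80.0%, Northgate 3/5 = 60.0% → Brookfield
Remedial: Brookfield 18/83 = 21.7%, Northgate 18/118 = 15.3% → Brookfield
General: Brookfield 19/30 = 63.3%, Northgate 11/22 = 50.0% → Brookfield
Overall: Brookfield 41/118 = 34.7%, Northgate 32/145 = 22.1% → Brookfield
Brookfield wins overall and in every student group — no reversal.

No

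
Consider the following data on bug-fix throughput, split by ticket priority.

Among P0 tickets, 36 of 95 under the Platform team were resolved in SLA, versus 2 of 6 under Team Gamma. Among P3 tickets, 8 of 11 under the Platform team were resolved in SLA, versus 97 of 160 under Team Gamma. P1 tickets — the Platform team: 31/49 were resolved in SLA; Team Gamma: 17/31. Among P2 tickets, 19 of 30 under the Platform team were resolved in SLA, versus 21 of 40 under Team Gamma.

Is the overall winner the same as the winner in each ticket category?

P0: the Platform team 36/95 = 37.9%, Team Gamma 2/6 = 33.3% → the Platform team
P3: the Platform team 8/11 = 72.7%, Team Gamma 97/160 = 60.6% → the Platform team
P1: the Platform team 31/49 = 63.3%, Team Gamma 17/31 = 54.8% → the Platform team
P2: the Platform team 19/30 = 63.3%, Team Gamma 21/40 = 52.5% → the Platform team
Overall: the Platform team 94/185 = 50.8%, Team Gamma 137/237 = 57.8% → Team Gamma
The Platform team wins each ticket group but Team Gamma wins overall — the comparison reverses. The Platform team's tickets skew toward P0, which has a lower base rate.

No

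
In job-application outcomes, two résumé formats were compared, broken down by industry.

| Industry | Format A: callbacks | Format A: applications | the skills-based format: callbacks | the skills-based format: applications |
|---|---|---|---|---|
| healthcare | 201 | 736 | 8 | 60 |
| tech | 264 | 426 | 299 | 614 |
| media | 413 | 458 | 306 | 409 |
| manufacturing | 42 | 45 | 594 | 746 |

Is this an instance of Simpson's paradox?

Healthcare: Format A 201/736 = 27.3%, the skills-based format 8/60 = 13.3% → Format A
Tech: Format A 264/426 = 62.0%, the skills-based format 299/614 = 48.7% → Format A
Media: Format A 413/458 = 90.2%, the skills-based format 306/409 = 74.8% → Format A
Manufacturing: Format A 42/45 = 93.3%, the skills-based format 594/746 = 79.6% → Format A
Overall: Format A 920/1665 = 55.3%, the skills-based format 1207/1829 = 66.0% → the skills-based format
Format A wins each industry group but the skills-based format wins overall — the comparison reverses. Format A's applications skew toward healthcare, which has a lower base rate.

Yes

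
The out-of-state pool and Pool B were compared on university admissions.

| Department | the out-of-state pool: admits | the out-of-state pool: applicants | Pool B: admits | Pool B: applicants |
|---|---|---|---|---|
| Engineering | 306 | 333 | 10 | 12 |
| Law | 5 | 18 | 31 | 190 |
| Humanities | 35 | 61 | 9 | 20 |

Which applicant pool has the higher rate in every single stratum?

the out-of-state pool

Engineering: the out-of-state pool 306/333 = 91.9%, Pool B 10/12 = 83.3% → the out-of-state pool
Law: the out-of-state pool 5/18 = 27.8%, Pool B 31/190 = 16.3% → the out-of-state pool
Humanities: the out-of-state pool 35/61 = 57.4%, Pool B 9/20 = 45.0% → the out-of-state pool
The out-of-state pool has the higher rate in all 3 groups.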